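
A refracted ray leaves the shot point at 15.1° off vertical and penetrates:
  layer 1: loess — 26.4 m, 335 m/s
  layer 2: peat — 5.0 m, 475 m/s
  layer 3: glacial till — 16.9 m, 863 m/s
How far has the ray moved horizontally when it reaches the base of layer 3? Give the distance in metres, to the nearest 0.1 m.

24.4 m

Ray parameter p = sin 15.1° / 335 m/s = 7.7763e-04 s/m.
Layer 1: θ = 15.10°; offset = 26.4·tan 15.10° = 7.123 m.
Layer 2: sin θ = p·475 = 0.3694 → θ = 21.68°; offset = 5.0·tan 21.68° = 1.987 m.
Layer 3: sin θ = p·863 = 0.6711 → θ = 42.15°; offset = 16.9·tan 42.15° = 15.298 m.
Summing the layer offsets gives 24.409 m.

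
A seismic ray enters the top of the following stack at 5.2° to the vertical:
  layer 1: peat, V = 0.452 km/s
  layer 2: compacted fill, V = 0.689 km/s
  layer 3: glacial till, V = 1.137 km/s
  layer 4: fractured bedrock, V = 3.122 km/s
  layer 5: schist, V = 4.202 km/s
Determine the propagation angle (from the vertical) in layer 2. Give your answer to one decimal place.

7.9°

Ray parameter p = sin 5.2° / 0.452 = 2.0051e-01 s/km.
sin θ_2 = p·V_2 = 2.0051e-01 × 0.689 = 0.1382.
θ_2 = 7.94° from the vertical.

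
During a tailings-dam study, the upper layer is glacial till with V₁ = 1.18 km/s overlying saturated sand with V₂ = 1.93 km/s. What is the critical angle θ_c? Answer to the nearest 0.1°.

Critical incidence: sin θ_c = V₁/V₂ = 1.18/1.93 = 0.6114.
θ_c = arcsin 0.6114 = 37.69°.

37.7°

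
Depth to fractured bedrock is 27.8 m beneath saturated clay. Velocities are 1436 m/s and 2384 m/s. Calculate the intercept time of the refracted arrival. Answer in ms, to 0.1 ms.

30.9 ms

θ_c = arcsin(V₁/V₂) = arcsin(1436/2384) = 37.04°; cos θ_c = 0.7982.
tᵢ = 2h·cos θ_c / V₁ = 2·27.8·0.7982 / 1436 = 0.03091 s.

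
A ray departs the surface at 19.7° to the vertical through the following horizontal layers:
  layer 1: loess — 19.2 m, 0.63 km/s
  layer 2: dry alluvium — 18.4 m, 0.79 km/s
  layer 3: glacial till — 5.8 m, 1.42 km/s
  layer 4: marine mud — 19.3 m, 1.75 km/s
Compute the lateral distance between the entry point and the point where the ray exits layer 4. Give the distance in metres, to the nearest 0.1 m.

73.7 m

Apply Snell's law at each interface; in layer i the horizontal offset is hᵢ·tan θᵢ.
Layer 1: θ = 19.70°; offset = 19.2·tan 19.70° = 6.875 m.
Layer 2: sin θ = 0.79·sin 19.7°/0.63 = 0.4227, θ = 25.01°; offset = 18.4·tan 25.01° = 8.582 m.
Layer 3: sin θ = 1.42·sin 19.7°/0.63 = 0.7598, θ = 49.45°; offset = 5.8·tan 49.45° = 6.778 m.
Layer 4: sin θ = 1.75·sin 19.7°/0.63 = 0.9364, θ = 69.45°; offset = 19.3·tan 69.45° = 51.487 m.
Summing the layer offsets gives 73.722 m.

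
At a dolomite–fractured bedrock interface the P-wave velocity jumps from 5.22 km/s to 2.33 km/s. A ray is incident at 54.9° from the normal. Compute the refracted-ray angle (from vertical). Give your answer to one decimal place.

21.4°

Snell's law: sin θ₂ = (V₂/V₁)·sin θ₁ = (2.33/5.22)·sin 54.9° = 0.3652.
θ₂ = arcsin 0.3652 = 21.42° from the normal.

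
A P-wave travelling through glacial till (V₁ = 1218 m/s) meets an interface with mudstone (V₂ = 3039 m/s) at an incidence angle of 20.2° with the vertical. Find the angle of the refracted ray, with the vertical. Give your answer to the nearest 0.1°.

Snell's law: sin θ₂ = (V₂/V₁)·sin θ₁ = (3039/1218)·sin 20.2° = 0.8615.
θ₂ = arcsin 0.8615 = 59.49° from the normal.

59.5°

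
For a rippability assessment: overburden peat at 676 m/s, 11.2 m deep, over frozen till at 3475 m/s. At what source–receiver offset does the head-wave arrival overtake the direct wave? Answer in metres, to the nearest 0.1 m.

x_cross = 2h·√((V₂+V₁)/(V₂−V₁)).
(V₂+V₁)/(V₂−V₁) = (3475+676)/(3475−676) = 1.4830; √ = 1.2178.
x_cross = 2·11.2·1.2178 = 27.28 m.

27.3 m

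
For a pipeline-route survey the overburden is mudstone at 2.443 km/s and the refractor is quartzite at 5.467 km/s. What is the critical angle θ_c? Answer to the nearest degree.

27°

Critical incidence: sin θ_c = V₁/V₂ = 2.443/5.467 = 0.4469.
θ_c = arcsin 0.4469 = 26.54°.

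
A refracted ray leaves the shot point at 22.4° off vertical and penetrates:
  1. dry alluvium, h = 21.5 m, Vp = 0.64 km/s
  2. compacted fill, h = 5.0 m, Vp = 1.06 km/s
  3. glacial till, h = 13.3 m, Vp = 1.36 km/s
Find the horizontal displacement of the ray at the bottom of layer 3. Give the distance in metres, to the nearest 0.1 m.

p = sin θ₁/V₁ = sin 22.4°/0.64 = 5.9542e-01 s/km is conserved through the stack.
Layer 1: θ = 22.40°; offset = 21.5·tan 22.40° = 8.862 m.
Layer 2: sin θ = p·1.06 = 0.6311 → θ = 39.13°; offset = 5.0·tan 39.13° = 4.068 m.
Layer 3: sin θ = p·1.36 = 0.8098 → θ = 54.07°; offset = 13.3·tan 54.07° = 18.356 m.
Summing the layer offsets gives 31.286 m.

31.3 m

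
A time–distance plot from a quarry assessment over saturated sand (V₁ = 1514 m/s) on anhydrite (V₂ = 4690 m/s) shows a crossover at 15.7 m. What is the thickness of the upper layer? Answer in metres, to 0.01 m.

5.62 m

x_cross = 2h·√((V₂+V₁)/(V₂−V₁)) → h = x_cross / (2·√((V₂+V₁)/(V₂−V₁))).
√((V₂+V₁)/(V₂−V₁)) = √((4690+1514)/(4690−1514)) = 1.3976.
h = 15.7 / (2·1.3976) = 5.62 m.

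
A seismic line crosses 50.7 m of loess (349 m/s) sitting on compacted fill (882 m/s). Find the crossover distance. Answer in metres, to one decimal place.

154.1 m

x_cross = 2h·√((V₂+V₁)/(V₂−V₁)).
(V₂+V₁)/(V₂−V₁) = (882+349)/(882−349) = 2.3096; √ = 1.5197.
x_cross = 2·50.7·1.5197 = 154.10 m.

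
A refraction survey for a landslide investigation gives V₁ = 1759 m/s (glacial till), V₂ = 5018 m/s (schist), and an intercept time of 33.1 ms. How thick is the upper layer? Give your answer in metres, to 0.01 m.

31.08 m

θ_c = arcsin(1759/5018) = 20.52°; cos θ_c = 0.9365.
tᵢ = 2h cos θ_c/V₁ ⇒ h = tᵢ·V₁/(2 cos θ_c) = 0.0331·1759/(2·0.9365) = 31.08 m.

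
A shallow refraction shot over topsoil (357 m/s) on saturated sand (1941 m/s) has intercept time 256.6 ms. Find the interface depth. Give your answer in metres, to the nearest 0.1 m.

46.6 m

h = tᵢ·V₁·V₂ / (2·√(V₂²−V₁²)).
√(V₂²−V₁²) = √(1941² − 357²) = 1907.9 m/s.
h = 0.2566 s × 357 × 1941 / (2 × 1907.9) = 46.60 m.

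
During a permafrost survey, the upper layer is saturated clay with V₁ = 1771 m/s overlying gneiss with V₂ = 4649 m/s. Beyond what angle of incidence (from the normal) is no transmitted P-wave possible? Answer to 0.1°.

At critical incidence the refracted ray runs along the interface (θ₂ = 90°), so sin θ_c = V₁/V₂.
θ_c = arcsin(1771/4649) = arcsin 0.3809 = 22.39°.

22.4°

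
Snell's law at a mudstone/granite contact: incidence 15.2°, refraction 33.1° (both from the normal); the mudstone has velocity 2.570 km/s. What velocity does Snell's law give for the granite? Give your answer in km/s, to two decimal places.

sin 15.2° = 0.2622; sin 33.1° = 0.5461.
V₂ = V₁·(sin θ₂/sin θ₁) = 2.570·(0.5461/0.2622) = 5.35 km/s.

5.35 km/s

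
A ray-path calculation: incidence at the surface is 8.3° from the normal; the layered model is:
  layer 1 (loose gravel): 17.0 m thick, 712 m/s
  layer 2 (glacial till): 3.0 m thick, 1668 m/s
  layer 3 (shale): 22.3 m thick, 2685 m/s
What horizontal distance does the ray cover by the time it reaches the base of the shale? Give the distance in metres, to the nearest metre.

18 m

p = sin θ₁/V₁ = sin 8.3°/712 = 2.0275e-04 s/m is conserved through the stack.
Layer 1: θ = 8.30°; offset = 17.0·tan 8.30° = 2.480 m.
Layer 2: sin θ = p·1668 = 0.3382 → θ = 19.77°; offset = 3.0·tan 19.77° = 1.078 m.
Layer 3: sin θ = p·2685 = 0.5444 → θ = 32.98°; offset = 22.3·tan 32.98° = 14.472 m.
Summing the layer offsets gives 18.030 m.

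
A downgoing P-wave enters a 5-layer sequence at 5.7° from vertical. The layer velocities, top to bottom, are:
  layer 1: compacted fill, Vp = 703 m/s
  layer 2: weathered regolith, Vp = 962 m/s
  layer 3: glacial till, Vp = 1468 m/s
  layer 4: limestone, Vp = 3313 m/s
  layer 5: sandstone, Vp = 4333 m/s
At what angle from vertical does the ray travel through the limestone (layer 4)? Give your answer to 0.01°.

27.91°

Snell's law across each interface conserves sin θ / V, so sin θ_4 = V_4·sin θ₁/V₁.
sin θ_4 = 3313 × sin 5.7° / 703 = 0.4681.
θ_4 = arcsin 0.4681 = 27.91°.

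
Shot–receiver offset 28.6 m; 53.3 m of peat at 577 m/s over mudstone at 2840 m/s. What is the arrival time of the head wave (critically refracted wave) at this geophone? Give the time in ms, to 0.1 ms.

191.0 ms

t = x/V₂ + 2h·√(V₂²−V₁²)/(V₁V₂).
√(V₂²−V₁²) = √(2840²−577²) = 2780.8 m/s; delay term = 2·53.3·2780.8/(577·2840) = 0.18090 s.
t = 28.6/2840 + 0.18090 = 0.19097 s.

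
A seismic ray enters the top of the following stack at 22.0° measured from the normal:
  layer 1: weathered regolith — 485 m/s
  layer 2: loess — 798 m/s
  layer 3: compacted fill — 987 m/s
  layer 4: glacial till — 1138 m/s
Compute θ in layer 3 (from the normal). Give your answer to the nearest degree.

50°

Ray parameter p = sin 22.0° / 485 = 7.7238e-04 s/m.
sin θ_3 = p·V_3 = 7.7238e-04 × 987 = 0.7623.
θ_3 = 49.67° from the vertical.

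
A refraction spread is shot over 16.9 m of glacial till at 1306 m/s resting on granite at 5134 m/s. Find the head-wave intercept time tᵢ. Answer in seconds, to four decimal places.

tᵢ = 2h·√(V₂²−V₁²)/(V₁V₂).
√(V₂²−V₁²) = √(5134²−1306²) = 4965.1 m/s.
tᵢ = 2·16.9·4965.1/(1306·5134) = 0.02503 s.

0.0250 s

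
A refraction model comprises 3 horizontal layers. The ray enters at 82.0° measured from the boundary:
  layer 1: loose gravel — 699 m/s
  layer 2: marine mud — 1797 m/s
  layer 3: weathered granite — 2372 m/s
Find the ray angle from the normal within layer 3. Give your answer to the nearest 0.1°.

From the normal: θ₁ = 90° − 82.0° = 8.0°.
Ray parameter p = sin 8.0° / 699 = 1.9910e-04 s/m.
sin θ_3 = p·V_3 = 1.9910e-04 × 2372 = 0.4723.
θ_3 = arcsin 0.4723 = 28.18°.

28.2°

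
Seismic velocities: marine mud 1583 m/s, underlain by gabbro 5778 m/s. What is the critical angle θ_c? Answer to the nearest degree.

16°

At critical incidence the refracted ray runs along the interface (θ₂ = 90°), so sin θ_c = V₁/V₂.
θ_c = arcsin(1583/5778) = arcsin 0.2740 = 15.90°.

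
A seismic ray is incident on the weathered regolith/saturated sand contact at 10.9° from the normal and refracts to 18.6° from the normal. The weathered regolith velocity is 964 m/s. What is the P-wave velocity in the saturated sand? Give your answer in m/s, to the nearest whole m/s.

Snell's law: sin 10.9°/V₁ = sin 18.6°/V₂.
V₂ = V₁·sin 18.6°/sin 10.9° = 964 × 1.6868 = 1626.04 m/s.

1626 m/s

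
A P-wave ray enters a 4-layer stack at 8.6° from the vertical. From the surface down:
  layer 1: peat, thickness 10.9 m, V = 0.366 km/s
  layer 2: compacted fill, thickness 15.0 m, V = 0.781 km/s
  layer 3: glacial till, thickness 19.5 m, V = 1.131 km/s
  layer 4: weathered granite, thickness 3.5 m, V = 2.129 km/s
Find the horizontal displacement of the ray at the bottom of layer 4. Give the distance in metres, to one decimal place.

Ray parameter p = sin 8.6° / 0.366 km/s = 4.0857e-01 s/km.
Layer 1: θ = 8.60°; offset = 10.9·tan 8.60° = 1.648 m.
Layer 2: sin θ = p·0.781 = 0.3191 → θ = 18.61°; offset = 15.0·tan 18.61° = 5.050 m.
Layer 3: sin θ = p·1.131 = 0.4621 → θ = 27.52°; offset = 19.5·tan 27.52° = 10.161 m.
Layer 4: sin θ = p·2.129 = 0.8698 → θ = 60.44°; offset = 3.5·tan 60.44° = 6.171 m.
Summing the layer offsets gives 23.031 m.

23.0 m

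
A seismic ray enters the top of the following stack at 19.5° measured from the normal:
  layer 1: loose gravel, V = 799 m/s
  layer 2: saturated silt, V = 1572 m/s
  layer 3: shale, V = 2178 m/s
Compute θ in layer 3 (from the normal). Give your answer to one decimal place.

Snell's law across each interface conserves sin θ / V, so sin θ_3 = V_3·sin θ₁/V₁.
sin θ_3 = 2178 × sin 19.5° / 799 = 0.9099.
θ_3 = 65.50° from the vertical.

65.5°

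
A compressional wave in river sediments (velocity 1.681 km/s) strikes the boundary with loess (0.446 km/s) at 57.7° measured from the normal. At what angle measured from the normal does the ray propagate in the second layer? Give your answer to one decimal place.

Snell's law: sin θ₂ = (V₂/V₁)·sin θ₁ = (0.446/1.681)·sin 57.7° = 0.2243.
θ₂ = arcsin 0.2243 = 12.96° from the normal.

13.0°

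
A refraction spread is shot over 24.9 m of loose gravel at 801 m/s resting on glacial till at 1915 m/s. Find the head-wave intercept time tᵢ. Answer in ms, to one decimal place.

56.5 ms

tᵢ = 2h·√(V₂²−V₁²)/(V₁V₂).
√(V₂²−V₁²) = √(1915²−801²) = 1739.4 m/s.
tᵢ = 2·24.9·1739.4/(801·1915) = 0.05647 s.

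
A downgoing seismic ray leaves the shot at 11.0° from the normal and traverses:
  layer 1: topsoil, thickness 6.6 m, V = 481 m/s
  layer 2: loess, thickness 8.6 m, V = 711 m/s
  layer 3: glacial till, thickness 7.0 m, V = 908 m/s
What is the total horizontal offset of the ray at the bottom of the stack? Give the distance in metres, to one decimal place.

6.5 m

Apply Snell's law at each interface; in layer i the horizontal offset is hᵢ·tan θᵢ.
Layer 1: θ = 11.00°; offset = 6.6·tan 11.00° = 1.283 m.
Layer 2: sin θ = 711·sin 11.0°/481 = 0.2820, θ = 16.38°; offset = 8.6·tan 16.38° = 2.528 m.
Layer 3: sin θ = 908·sin 11.0°/481 = 0.3602, θ = 21.11°; offset = 7.0·tan 21.11° = 2.703 m.
Summing the layer offsets gives 6.514 m.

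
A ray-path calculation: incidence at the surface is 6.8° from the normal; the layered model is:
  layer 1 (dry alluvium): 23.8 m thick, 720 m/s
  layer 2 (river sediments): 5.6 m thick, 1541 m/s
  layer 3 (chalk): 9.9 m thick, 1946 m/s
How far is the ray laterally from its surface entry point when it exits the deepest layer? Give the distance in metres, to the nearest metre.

Apply Snell's law at each interface; in layer i the horizontal offset is hᵢ·tan θᵢ.
Layer 1: θ = 6.80°; offset = 23.8·tan 6.80° = 2.838 m.
Layer 2: sin θ = 1541·sin 6.8°/720 = 0.2534, θ = 14.68°; offset = 5.6·tan 14.68° = 1.467 m.
Layer 3: sin θ = 1946·sin 6.8°/720 = 0.3200, θ = 18.66°; offset = 9.9·tan 18.66° = 3.344 m.
Summing the layer offsets gives 7.649 m.

8 m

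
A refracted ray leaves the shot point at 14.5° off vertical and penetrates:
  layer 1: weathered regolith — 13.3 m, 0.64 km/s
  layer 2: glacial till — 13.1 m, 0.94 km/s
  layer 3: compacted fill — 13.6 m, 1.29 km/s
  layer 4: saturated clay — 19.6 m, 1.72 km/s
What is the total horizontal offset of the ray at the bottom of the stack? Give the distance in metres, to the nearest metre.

Ray parameter p = sin 14.5° / 0.64 km/s = 3.9122e-01 s/km.
Layer 1: θ = 14.50°; offset = 13.3·tan 14.50° = 3.440 m.
Layer 2: sin θ = p·0.94 = 0.3677 → θ = 21.58°; offset = 13.1·tan 21.58° = 5.180 m.
Layer 3: sin θ = p·1.29 = 0.5047 → θ = 30.31°; offset = 13.6·tan 30.31° = 7.950 m.
Layer 4: sin θ = p·1.72 = 0.6729 → θ = 42.29°; offset = 19.6·tan 42.29° = 17.829 m.
Summing the layer offsets gives 34.399 m.

34 m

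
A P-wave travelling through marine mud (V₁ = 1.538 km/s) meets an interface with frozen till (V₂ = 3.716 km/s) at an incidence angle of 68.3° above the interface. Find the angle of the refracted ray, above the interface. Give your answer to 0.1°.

Convert to the normal: θ₁ = 90° − 68.3° = 21.7°.
Snell's law: sin θ₂ = (V₂/V₁)·sin θ₁ = (3.716/1.538)·sin 21.7° = 0.8934.
θ₂ = arcsin 0.8934 = 63.30° from the normal.
From the interface: 90° − 63.30° = 26.70°.

26.7°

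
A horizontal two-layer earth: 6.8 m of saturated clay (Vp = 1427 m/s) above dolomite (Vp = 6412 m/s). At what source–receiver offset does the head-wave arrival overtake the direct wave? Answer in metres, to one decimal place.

17.1 m

x_cross = 2h·√((V₂+V₁)/(V₂−V₁)).
(V₂+V₁)/(V₂−V₁) = (6412+1427)/(6412−1427) = 1.5725; √ = 1.2540.
x_cross = 2·6.8·1.2540 = 17.05 m.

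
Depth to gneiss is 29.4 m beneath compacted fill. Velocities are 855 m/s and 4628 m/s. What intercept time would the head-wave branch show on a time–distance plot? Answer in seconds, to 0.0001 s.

tᵢ = 2h·√(V₂²−V₁²)/(V₁V₂).
√(V₂²−V₁²) = √(4628²−855²) = 4548.3 m/s.
tᵢ = 2·29.4·4548.3/(855·4628) = 0.06759 s.

0.0676 s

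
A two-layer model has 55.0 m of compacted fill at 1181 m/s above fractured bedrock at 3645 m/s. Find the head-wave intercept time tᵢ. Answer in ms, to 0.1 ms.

88.1 ms

θ_c = arcsin(V₁/V₂) = arcsin(1181/3645) = 18.91°; cos θ_c = 0.9461.
tᵢ = 2h·cos θ_c / V₁ = 2·55.0·0.9461 / 1181 = 0.08812 s.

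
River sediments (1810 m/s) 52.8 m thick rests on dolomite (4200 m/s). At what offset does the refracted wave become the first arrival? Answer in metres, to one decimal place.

x_cross = 2h·√((V₂+V₁)/(V₂−V₁)).
(V₂+V₁)/(V₂−V₁) = (4200+1810)/(4200−1810) = 2.5146; √ = 1.5858.
x_cross = 2·52.8·1.5858 = 167.46 m.

167.5 m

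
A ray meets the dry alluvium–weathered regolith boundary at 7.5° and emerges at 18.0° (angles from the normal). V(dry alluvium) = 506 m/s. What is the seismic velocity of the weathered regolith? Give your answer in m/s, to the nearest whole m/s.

1198 m/s

sin 7.5° = 0.1305; sin 18.0° = 0.3090.
V₂ = V₁·(sin θ₂/sin θ₁) = 506·(0.3090/0.1305) = 1197.94 m/s.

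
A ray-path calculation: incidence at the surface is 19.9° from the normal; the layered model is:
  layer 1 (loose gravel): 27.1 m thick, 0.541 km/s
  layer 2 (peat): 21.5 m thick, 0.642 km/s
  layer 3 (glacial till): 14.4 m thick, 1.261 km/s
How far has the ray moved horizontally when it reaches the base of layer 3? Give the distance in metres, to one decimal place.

Apply Snell's law at each interface; in layer i the horizontal offset is hᵢ·tan θᵢ.
Layer 1: θ = 19.90°; offset = 27.1·tan 19.90° = 9.810 m.
Layer 2: sin θ = 0.642·sin 19.9°/0.541 = 0.4039, θ = 23.82°; offset = 21.5·tan 23.82° = 9.493 m.
Layer 3: sin θ = 1.261·sin 19.9°/0.541 = 0.7934, θ = 52.50°; offset = 14.4·tan 52.50° = 18.768 m.
Summing the layer offsets gives 38.072 m.

38.1 m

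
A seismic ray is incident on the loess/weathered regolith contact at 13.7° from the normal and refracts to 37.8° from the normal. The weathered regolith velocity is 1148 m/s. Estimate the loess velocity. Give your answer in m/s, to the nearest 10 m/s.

440 m/s

sin 13.7° = 0.2368; sin 37.8° = 0.6129.
V₁ = V₂·(sin θ₁/sin θ₂) = 1148·(0.2368/0.6129) = 443.61 m/s.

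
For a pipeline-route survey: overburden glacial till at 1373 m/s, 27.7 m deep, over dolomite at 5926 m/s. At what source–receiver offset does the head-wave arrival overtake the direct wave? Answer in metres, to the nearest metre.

70 m

θ_c = arcsin(1373/5926) = 13.40°, so cos θ_c = 0.9728 and tᵢ = 2h cos θ_c/V₁ = 0.0393 s.
At crossover x/V₁ = x/V₂ + tᵢ ⇒ x = tᵢ/(1/V₁ − 1/V₂) = 0.03925/(7.2833e-04 − 1.6875e-04) = 70.14 m.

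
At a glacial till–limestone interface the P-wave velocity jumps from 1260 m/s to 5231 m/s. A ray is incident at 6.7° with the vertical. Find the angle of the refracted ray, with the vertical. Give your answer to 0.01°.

28.97°

Snell's law: sin θ₂ = (V₂/V₁)·sin θ₁ = (5231/1260)·sin 6.7° = 0.4844.
θ₂ = sin⁻¹(0.4844) = 28.97° (from vertical).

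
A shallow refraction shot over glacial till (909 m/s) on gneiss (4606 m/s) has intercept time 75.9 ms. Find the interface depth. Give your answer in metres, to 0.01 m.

h = tᵢ·V₁·V₂ / (2·√(V₂²−V₁²)).
√(V₂²−V₁²) = √(4606² − 909²) = 4515.4 m/s.
h = 0.0759 s × 909 × 4606 / (2 × 4515.4) = 35.19 m.

35.19 m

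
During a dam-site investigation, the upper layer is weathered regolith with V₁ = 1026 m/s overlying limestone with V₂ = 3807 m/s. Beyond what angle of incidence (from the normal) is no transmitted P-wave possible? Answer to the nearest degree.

Critical incidence: sin θ_c = V₁/V₂ = 1026/3807 = 0.2695.
θ_c = arcsin 0.2695 = 15.63°.

16°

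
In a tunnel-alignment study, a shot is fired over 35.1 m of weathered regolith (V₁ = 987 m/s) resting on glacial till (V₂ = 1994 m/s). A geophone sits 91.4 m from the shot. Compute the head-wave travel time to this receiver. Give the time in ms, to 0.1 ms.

θ_c = arcsin(V₁/V₂) = arcsin(987/1994) = 29.67°, cos θ_c = 0.8689.
Intercept time tᵢ = 2h cos θ_c / V₁ = 2·35.1·0.8689/987 = 0.06180 s.
t = x/V₂ + tᵢ = 91.4/1994 + 0.06180 = 0.10764 s.

107.6 ms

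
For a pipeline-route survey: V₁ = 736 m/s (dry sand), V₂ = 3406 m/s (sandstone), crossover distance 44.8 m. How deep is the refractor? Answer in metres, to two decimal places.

17.98 m

h = (x_cross/2)·√((V₂−V₁)/(V₂+V₁)).
(V₂−V₁)/(V₂+V₁) = (3406−736)/(3406+736) = 0.6446; √ = 0.8029.
h = (44.8/2)·0.8029 = 17.98 m.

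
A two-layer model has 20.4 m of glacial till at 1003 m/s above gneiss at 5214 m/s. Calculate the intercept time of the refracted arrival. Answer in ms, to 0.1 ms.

39.9 ms

tᵢ = 2h·√(V₂²−V₁²)/(V₁V₂).
√(V₂²−V₁²) = √(5214²−1003²) = 5116.6 m/s.
tᵢ = 2·20.4·5116.6/(1003·5214) = 0.03992 s.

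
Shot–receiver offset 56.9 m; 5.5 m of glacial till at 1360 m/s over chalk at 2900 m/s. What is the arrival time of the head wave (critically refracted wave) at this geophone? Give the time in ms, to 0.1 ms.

θ_c = arcsin(V₁/V₂) = arcsin(1360/2900) = 27.97°, cos θ_c = 0.8832.
Intercept time tᵢ = 2h cos θ_c / V₁ = 2·5.5·0.8832/1360 = 0.00714 s.
t = x/V₂ + tᵢ = 56.9/2900 + 0.00714 = 0.02676 s.

26.8 ms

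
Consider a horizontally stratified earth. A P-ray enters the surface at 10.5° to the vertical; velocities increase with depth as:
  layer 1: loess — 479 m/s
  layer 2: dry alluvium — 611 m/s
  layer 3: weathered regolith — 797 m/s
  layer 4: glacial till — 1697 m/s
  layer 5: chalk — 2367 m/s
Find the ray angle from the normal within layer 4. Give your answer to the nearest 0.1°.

Ray parameter p = sin 10.5° / 479 = 3.8045e-04 s/m.
sin θ_4 = p·V_4 = 3.8045e-04 × 1697 = 0.6456.
θ_4 = 40.21° from the vertical.

40.2°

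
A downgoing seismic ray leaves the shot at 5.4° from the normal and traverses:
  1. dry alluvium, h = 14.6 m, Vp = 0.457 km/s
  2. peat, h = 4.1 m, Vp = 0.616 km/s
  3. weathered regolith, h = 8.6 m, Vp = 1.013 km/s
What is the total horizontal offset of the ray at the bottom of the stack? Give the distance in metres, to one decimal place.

Apply Snell's law at each interface; in layer i the horizontal offset is hᵢ·tan θᵢ.
Layer 1: θ = 5.40°; offset = 14.6·tan 5.40° = 1.380 m.
Layer 2: sin θ = 0.616·sin 5.4°/0.457 = 0.1269, θ = 7.29°; offset = 4.1·tan 7.29° = 0.524 m.
Layer 3: sin θ = 1.013·sin 5.4°/0.457 = 0.2086, θ = 12.04°; offset = 8.6·tan 12.04° = 1.834 m.
Summing the layer offsets gives 3.739 m.

3.7 m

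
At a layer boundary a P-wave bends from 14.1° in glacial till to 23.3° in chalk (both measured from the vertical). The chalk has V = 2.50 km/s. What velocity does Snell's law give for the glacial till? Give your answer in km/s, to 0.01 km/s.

1.54 km/s

sin 14.1° = 0.2436; sin 23.3° = 0.3955.
V₁ = V₂·(sin θ₁/sin θ₂) = 2.50·(0.2436/0.3955) = 1.54 km/s.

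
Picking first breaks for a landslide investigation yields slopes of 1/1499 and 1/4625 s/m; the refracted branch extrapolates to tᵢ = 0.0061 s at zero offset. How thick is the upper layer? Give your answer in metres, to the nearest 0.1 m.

4.8 m

h = tᵢ·V₁·V₂ / (2·√(V₂²−V₁²)).
√(V₂²−V₁²) = √(4625² − 1499²) = 4375.3 m/s.
h = 0.0061 s × 1499 × 4625 / (2 × 4375.3) = 4.83 m.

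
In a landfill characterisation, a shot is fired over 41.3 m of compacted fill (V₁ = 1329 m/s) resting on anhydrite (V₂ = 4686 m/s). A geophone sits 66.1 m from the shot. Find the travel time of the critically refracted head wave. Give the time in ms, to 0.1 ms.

θ_c = arcsin(V₁/V₂) = arcsin(1329/4686) = 16.48°, cos θ_c = 0.9589.
Intercept time tᵢ = 2h cos θ_c / V₁ = 2·41.3·0.9589/1329 = 0.05960 s.
t = x/V₂ + tᵢ = 66.1/4686 + 0.05960 = 0.07371 s.

73.7 ms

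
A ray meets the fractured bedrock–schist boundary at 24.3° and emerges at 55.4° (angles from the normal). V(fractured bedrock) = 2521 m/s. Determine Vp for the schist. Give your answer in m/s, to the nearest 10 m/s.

5040 m/s

Snell's law: sin 24.3°/V₁ = sin 55.4°/V₂.
V₂ = V₁·sin 55.4°/sin 24.3° = 2521 × 2.0003 = 5042.66 m/s.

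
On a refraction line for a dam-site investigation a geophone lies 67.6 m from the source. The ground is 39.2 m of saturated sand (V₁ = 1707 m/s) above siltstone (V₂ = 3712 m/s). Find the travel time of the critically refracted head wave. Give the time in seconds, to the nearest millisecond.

t = x/V₂ + 2h·√(V₂²−V₁²)/(V₁V₂).
√(V₂²−V₁²) = √(3712²−1707²) = 3296.2 m/s; delay term = 2·39.2·3296.2/(1707·3712) = 0.04078 s.
t = 67.6/3712 + 0.04078 = 0.05900 s.

0.059 s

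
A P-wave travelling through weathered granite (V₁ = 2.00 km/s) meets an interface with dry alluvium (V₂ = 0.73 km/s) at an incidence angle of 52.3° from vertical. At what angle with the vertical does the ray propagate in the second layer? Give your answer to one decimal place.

Snell's law: sin θ₂ = (V₂/V₁)·sin θ₁ = (0.73/2.00)·sin 52.3° = 0.2888.
θ₂ = sin⁻¹(0.2888) = 16.79° (from vertical).

16.8°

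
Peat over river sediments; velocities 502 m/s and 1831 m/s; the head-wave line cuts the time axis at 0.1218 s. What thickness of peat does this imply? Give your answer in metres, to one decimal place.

θ_c = arcsin(502/1831) = 15.91°; cos θ_c = 0.9617.
tᵢ = 2h cos θ_c/V₁ ⇒ h = tᵢ·V₁/(2 cos θ_c) = 0.1218·502/(2·0.9617) = 31.79 m.

31.8 m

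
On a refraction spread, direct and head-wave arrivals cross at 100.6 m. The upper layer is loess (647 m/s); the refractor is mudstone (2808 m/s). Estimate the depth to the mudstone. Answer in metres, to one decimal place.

39.8 m

h = (x_cross/2)·√((V₂−V₁)/(V₂+V₁)).
(V₂−V₁)/(V₂+V₁) = (2808−647)/(2808+647) = 0.6255; √ = 0.7909.
h = (100.6/2)·0.7909 = 39.78 m.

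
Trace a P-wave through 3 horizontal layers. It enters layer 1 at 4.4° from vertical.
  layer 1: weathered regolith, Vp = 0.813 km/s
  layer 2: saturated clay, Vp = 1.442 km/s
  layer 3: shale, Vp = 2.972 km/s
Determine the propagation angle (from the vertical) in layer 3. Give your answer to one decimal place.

16.3°

Ray parameter p = sin 4.4° / 0.813 = 9.4365e-02 s/km.
sin θ_3 = p·V_3 = 9.4365e-02 × 2.972 = 0.2805.
θ_3 = 16.29° from the vertical.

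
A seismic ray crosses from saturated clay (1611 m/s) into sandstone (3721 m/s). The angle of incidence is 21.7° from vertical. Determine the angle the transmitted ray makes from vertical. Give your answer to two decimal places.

58.65°

sin θ₁/V₁ = sin θ₂/V₂ ⇒ sin θ₂ = 3721·sin 21.7°/1611 = 3721·0.3697/1611 = 0.8540.
θ₂ = sin⁻¹(0.8540) = 58.65° (from vertical).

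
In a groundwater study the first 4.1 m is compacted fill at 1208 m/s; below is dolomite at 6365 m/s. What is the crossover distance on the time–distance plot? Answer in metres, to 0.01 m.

9.94 m

θ_c = arcsin(1208/6365) = 10.94°, so cos θ_c = 0.9818 and tᵢ = 2h cos θ_c/V₁ = 0.0067 s.
At crossover x/V₁ = x/V₂ + tᵢ ⇒ x = tᵢ/(1/V₁ − 1/V₂) = 0.00666/(8.2781e-04 − 1.5711e-04) = 9.94 m.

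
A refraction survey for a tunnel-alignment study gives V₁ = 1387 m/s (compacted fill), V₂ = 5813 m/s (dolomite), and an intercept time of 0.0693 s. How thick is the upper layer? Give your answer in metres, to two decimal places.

θ_c = arcsin(1387/5813) = 13.80°; cos θ_c = 0.9711.
tᵢ = 2h cos θ_c/V₁ ⇒ h = tᵢ·V₁/(2 cos θ_c) = 0.0693·1387/(2·0.9711) = 49.49 m.

49.49 m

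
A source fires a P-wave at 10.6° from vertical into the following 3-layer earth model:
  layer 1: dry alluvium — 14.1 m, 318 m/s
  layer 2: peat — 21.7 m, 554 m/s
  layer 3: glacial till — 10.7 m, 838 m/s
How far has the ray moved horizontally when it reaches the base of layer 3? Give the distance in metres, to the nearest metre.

16 m

Apply Snell's law at each interface; in layer i the horizontal offset is hᵢ·tan θᵢ.
Layer 1: θ = 10.60°; offset = 14.1·tan 10.60° = 2.639 m.
Layer 2: sin θ = 554·sin 10.6°/318 = 0.3205, θ = 18.69°; offset = 21.7·tan 18.69° = 7.341 m.
Layer 3: sin θ = 838·sin 10.6°/318 = 0.4848, θ = 29.00°; offset = 10.7·tan 29.00° = 5.930 m.
Summing the layer offsets gives 15.910 m.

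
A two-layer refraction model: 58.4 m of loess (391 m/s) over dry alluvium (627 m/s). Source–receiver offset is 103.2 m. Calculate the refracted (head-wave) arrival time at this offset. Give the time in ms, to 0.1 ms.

398.1 ms

θ_c = arcsin(V₁/V₂) = arcsin(391/627) = 38.58°, cos θ_c = 0.7817.
Intercept time tᵢ = 2h cos θ_c / V₁ = 2·58.4·0.7817/391 = 0.23352 s.
t = x/V₂ + tᵢ = 103.2/627 + 0.23352 = 0.39812 s.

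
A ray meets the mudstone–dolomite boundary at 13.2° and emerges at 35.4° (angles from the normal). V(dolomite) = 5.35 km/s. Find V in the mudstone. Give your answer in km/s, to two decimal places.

Snell's law: sin 13.2°/V₁ = sin 35.4°/V₂.
V₁ = V₂·sin 13.2°/sin 35.4° = 5.35 × 0.3942 = 2.11 km/s.

2.11 km/s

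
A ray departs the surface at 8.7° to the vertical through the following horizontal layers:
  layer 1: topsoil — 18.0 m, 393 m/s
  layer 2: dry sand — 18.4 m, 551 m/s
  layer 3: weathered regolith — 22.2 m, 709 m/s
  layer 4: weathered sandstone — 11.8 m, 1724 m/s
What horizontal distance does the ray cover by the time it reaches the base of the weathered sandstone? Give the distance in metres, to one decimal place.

Ray parameter p = sin 8.7° / 393 m/s = 3.8489e-04 s/m.
Layer 1: θ = 8.70°; offset = 18.0·tan 8.70° = 2.754 m.
Layer 2: sin θ = p·551 = 0.2121 → θ = 12.24°; offset = 18.4·tan 12.24° = 3.993 m.
Layer 3: sin θ = p·709 = 0.2729 → θ = 15.84°; offset = 22.2·tan 15.84° = 6.297 m.
Layer 4: sin θ = p·1724 = 0.6635 → θ = 41.57°; offset = 11.8·tan 41.57° = 10.466 m.
Summing the layer offsets gives 23.510 m.

23.5 m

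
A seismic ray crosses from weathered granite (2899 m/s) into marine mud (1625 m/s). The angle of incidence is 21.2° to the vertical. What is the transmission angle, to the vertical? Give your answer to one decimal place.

sin θ₁/V₁ = sin θ₂/V₂ ⇒ sin θ₂ = 1625·sin 21.2°/2899 = 1625·0.3616/2899 = 0.2027.
θ₂ = sin⁻¹(0.2027) = 11.70° (from vertical).

11.7°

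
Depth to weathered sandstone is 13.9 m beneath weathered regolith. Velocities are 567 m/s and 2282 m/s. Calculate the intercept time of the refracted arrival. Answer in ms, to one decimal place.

47.5 ms

θ_c = arcsin(V₁/V₂) = arcsin(567/2282) = 14.39°; cos θ_c = 0.9686.
tᵢ = 2h·cos θ_c / V₁ = 2·13.9·0.9686 / 567 = 0.04749 s.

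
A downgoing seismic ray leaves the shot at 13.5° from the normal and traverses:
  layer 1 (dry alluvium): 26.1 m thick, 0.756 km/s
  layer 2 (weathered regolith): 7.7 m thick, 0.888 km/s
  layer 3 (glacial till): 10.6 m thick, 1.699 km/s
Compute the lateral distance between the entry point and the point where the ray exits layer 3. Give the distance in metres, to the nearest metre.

p = sin θ₁/V₁ = sin 13.5°/0.756 = 3.0879e-01 s/km is conserved through the stack.
Layer 1: θ = 13.50°; offset = 26.1·tan 13.50° = 6.266 m.
Layer 2: sin θ = p·0.888 = 0.2742 → θ = 15.91°; offset = 7.7·tan 15.91° = 2.196 m.
Layer 3: sin θ = p·1.699 = 0.5246 → θ = 31.64°; offset = 10.6·tan 31.64° = 6.532 m.
Summing the layer offsets gives 14.994 m.

15 m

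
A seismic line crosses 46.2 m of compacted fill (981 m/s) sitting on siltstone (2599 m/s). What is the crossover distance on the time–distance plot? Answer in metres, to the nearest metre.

x_cross = 2h·√((V₂+V₁)/(V₂−V₁)).
(V₂+V₁)/(V₂−V₁) = (2599+981)/(2599−981) = 2.2126; √ = 1.4875.
x_cross = 2·46.2·1.4875 = 137.44 m.

137 m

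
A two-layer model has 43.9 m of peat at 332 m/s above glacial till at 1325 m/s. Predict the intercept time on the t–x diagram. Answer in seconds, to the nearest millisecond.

θ_c = arcsin(V₁/V₂) = arcsin(332/1325) = 14.51°; cos θ_c = 0.9681.
tᵢ = 2h·cos θ_c / V₁ = 2·43.9·0.9681 / 332 = 0.25602 s.

0.256 s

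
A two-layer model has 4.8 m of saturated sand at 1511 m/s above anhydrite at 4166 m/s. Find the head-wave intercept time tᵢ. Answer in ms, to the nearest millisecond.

tᵢ = 2h·√(V₂²−V₁²)/(V₁V₂).
√(V₂²−V₁²) = √(4166²−1511²) = 3882.3 m/s.
tᵢ = 2·4.8·3882.3/(1511·4166) = 0.00592 s.

6 ms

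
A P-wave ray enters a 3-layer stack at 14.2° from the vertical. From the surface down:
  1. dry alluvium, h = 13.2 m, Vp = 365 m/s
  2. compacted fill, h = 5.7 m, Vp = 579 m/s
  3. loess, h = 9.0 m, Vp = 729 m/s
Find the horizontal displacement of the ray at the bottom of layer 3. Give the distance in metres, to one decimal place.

p = sin θ₁/V₁ = sin 14.2°/365 = 6.7208e-04 s/m is conserved through the stack.
Layer 1: θ = 14.20°; offset = 13.2·tan 14.20° = 3.340 m.
Layer 2: sin θ = p·579 = 0.3891 → θ = 22.90°; offset = 5.7·tan 22.90° = 2.408 m.
Layer 3: sin θ = p·729 = 0.4899 → θ = 29.34°; offset = 9.0·tan 29.34° = 5.058 m.
Σ offsets = 10.806 m.

10.8 m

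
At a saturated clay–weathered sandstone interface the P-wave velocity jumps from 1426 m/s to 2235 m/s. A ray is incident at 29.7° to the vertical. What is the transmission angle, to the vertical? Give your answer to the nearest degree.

Snell's law: sin θ₂ = (V₂/V₁)·sin θ₁ = (2235/1426)·sin 29.7° = 0.7765.
θ₂ = sin⁻¹(0.7765) = 50.95° (from vertical).

51°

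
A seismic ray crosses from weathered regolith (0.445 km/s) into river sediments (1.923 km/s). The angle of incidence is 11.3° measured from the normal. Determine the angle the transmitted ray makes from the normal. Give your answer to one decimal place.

57.9°

sin θ₁/V₁ = sin θ₂/V₂ ⇒ sin θ₂ = 1.923·sin 11.3°/0.445 = 1.923·0.1959/0.445 = 0.8468.
θ₂ = arcsin 0.8468 = 57.86° from the normal.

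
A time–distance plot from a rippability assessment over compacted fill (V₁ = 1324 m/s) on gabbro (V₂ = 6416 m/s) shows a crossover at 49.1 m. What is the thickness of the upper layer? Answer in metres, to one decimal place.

19.9 m

x_cross = 2h·√((V₂+V₁)/(V₂−V₁)) → h = x_cross / (2·√((V₂+V₁)/(V₂−V₁))).
√((V₂+V₁)/(V₂−V₁)) = √((6416+1324)/(6416−1324)) = 1.2329.
h = 49.1 / (2·1.2329) = 19.91 m.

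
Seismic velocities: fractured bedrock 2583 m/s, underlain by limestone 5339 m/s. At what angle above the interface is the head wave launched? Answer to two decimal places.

Critical incidence: sin θ_c = V₁/V₂ = 2583/5339 = 0.4838.
θ_c = arcsin 0.4838 = 28.93°.
Measured from the interface: 90° − 28.93° = 61.07°.

61.07°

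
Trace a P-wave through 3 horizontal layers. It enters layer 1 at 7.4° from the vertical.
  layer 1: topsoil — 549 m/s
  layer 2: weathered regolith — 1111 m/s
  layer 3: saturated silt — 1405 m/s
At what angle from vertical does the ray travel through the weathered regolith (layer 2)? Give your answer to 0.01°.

15.11°

Ray parameter p = sin 7.4° / 549 = 2.3460e-04 s/m.
sin θ_2 = p·V_2 = 2.3460e-04 × 1111 = 0.2606.
θ_2 = 15.11° from the vertical.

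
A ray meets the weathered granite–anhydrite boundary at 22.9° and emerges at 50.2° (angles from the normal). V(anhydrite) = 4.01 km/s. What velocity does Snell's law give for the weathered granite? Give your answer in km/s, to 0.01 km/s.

2.03 km/s

sin 22.9° = 0.3891; sin 50.2° = 0.7683.
V₁ = V₂·(sin θ₁/sin θ₂) = 4.01·(0.3891/0.7683) = 2.03 km/s.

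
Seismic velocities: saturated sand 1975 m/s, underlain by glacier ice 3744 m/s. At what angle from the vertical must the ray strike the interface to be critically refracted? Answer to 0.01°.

31.84°

At critical incidence the refracted ray runs along the interface (θ₂ = 90°), so sin θ_c = V₁/V₂.
θ_c = arcsin(1975/3744) = arcsin 0.5275 = 31.84°.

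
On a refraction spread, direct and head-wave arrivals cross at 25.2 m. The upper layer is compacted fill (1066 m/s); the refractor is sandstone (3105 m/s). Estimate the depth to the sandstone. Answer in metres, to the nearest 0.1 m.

h = (x_cross/2)·√((V₂−V₁)/(V₂+V₁)).
(V₂−V₁)/(V₂+V₁) = (3105−1066)/(3105+1066) = 0.4889; √ = 0.6992.
h = (25.2/2)·0.6992 = 8.81 m.

8.8 m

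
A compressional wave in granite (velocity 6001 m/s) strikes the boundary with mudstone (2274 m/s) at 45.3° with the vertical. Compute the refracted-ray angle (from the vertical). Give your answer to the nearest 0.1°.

15.6°

Snell's law: sin θ₂ = (V₂/V₁)·sin θ₁ = (2274/6001)·sin 45.3° = 0.2693.
θ₂ = sin⁻¹(0.2693) = 15.63° (from vertical).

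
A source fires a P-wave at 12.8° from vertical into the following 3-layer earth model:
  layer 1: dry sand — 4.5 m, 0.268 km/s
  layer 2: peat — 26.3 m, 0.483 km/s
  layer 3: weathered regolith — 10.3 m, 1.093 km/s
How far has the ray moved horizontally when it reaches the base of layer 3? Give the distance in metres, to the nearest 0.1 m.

p = sin θ₁/V₁ = sin 12.8°/0.268 = 8.2667e-01 s/km is conserved through the stack.
Layer 1: θ = 12.80°; offset = 4.5·tan 12.80° = 1.022 m.
Layer 2: sin θ = p·0.483 = 0.3993 → θ = 23.53°; offset = 26.3·tan 23.53° = 11.454 m.
Layer 3: sin θ = p·1.093 = 0.9036 → θ = 64.63°; offset = 10.3·tan 64.63° = 21.720 m.
Total horizontal offset = 34.197 m.

34.2 m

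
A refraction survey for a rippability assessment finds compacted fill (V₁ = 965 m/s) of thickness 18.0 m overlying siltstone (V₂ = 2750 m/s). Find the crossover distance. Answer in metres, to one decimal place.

51.9 m

x_cross = 2h·√((V₂+V₁)/(V₂−V₁)).
(V₂+V₁)/(V₂−V₁) = (2750+965)/(2750−965) = 2.0812; √ = 1.4426.
x_cross = 2·18.0·1.4426 = 51.94 m.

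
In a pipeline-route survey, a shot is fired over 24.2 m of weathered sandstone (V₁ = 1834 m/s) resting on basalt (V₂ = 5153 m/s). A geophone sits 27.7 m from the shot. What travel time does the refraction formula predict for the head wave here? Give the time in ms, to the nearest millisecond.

t = x/V₂ + 2h·√(V₂²−V₁²)/(V₁V₂).
√(V₂²−V₁²) = √(5153²−1834²) = 4815.6 m/s; delay term = 2·24.2·4815.6/(1834·5153) = 0.02466 s.
t = 27.7/5153 + 0.02466 = 0.03004 s.

30 ms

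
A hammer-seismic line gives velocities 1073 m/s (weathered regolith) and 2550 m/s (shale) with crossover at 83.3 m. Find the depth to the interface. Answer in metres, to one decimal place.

26.6 m

h = (x_cross/2)·√((V₂−V₁)/(V₂+V₁)).
(V₂−V₁)/(V₂+V₁) = (2550−1073)/(2550+1073) = 0.4077; √ = 0.6385.
h = (83.3/2)·0.6385 = 26.59 m.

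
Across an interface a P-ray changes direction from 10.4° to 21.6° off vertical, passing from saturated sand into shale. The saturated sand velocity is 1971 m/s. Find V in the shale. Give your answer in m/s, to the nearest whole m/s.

sin 10.4° = 0.1805; sin 21.6° = 0.3681.
V₂ = V₁·(sin θ₂/sin θ₁) = 1971·(0.3681/0.1805) = 4019.37 m/s.

4019 m/s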